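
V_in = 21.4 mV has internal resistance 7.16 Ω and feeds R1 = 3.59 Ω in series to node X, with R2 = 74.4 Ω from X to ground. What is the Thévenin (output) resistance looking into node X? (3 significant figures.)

R_th ≈ 9.39 Ω

R1' = 7.16 + 3.59 = 10.75 Ω (source resistance + R1).
With V_in suppressed (replaced by a short), R_th = R1' ‖ R2 = (10.75 × 74.4)/(10.75 + 74.4) = 9.393 Ω.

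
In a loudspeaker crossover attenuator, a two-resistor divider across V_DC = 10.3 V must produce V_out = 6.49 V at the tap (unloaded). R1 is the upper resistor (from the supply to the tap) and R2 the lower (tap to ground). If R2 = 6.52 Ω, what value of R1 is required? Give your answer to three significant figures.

Required fraction k = V_out/V_DC = 0.6301.
R1 = R2·(1/k − 1) = 6.52 × 0.5871 = 3.828 Ω.

R1 ≈ 3.83 Ω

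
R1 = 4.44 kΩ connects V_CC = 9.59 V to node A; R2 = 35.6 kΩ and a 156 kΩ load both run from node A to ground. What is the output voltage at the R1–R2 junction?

R2 ‖ R_L = (35.6 × 156)/(35.6 + 156) = 28.99 kΩ.
Voltage divider with the loaded lower leg: V_out = 9.59 × 28.99/(4.44 + 28.99) = 9.59 × 0.8672 = 8.316 V.

V_out ≈ 8.32 V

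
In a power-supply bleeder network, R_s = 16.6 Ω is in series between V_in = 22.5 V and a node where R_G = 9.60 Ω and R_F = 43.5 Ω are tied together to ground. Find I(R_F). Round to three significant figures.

I ≈ 0.166 A

Combine the parallel branches: R_p = (1/9.60 + 1/43.5)⁻¹ = 7.864 Ω.
Node voltage V_A = V_in · R_p/(R_s + R_p) = 22.5 × 0.3215 = 7.233 V.
Branch current I = V_A/R_F = 7.233/43.5 = 0.1663 A.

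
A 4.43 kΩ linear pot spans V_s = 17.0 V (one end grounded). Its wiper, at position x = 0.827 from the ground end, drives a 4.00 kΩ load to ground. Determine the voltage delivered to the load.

The pot divides into 0.7664 kΩ above the wiper and 3.664 kΩ below.
R_L loads the lower segment: effective lower R = 1.912 kΩ.
Then V_out = V_s · 1.912/(0.7664 + 1.912) = 12.14 V.

V_out ≈ 12.1 V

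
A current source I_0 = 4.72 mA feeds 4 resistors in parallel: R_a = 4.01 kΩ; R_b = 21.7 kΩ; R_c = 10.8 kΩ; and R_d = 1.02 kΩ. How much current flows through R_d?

I ≈ 3.38 mA

Conductances: ΣG = 1/4.01 + 1/21.7 + 1/10.8 + 1/1.02 = 1.368 (1/kΩ).
Current divider: I(R_d) = I_0 · G_k/ΣG = 4.72 × (0.9804/1.368) = 4.72 × 0.7164 = 3.382 mA.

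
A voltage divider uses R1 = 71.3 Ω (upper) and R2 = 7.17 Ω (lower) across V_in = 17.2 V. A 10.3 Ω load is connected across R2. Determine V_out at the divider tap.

R2 ‖ R_L = (7.17 × 10.3)/(7.17 + 10.3) = 4.227 Ω.
Now apply the divider: V_out = 17.2 × 0.05597 = 0.9627 V.

V_out ≈ 0.963 V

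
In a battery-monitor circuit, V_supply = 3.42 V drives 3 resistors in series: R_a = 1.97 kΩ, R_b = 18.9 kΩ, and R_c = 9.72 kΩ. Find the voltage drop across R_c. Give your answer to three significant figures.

Series total: ΣR = 1.97 + 18.9 + 9.72 = 30.59 kΩ.
Voltage divider: V = V_supply · (9.720 / 30.59) = 3.42 × 0.3178 = 1.087 V.

V ≈ 1.09 V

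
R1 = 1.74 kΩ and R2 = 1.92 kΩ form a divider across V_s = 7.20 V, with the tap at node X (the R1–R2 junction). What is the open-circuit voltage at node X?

V_th ≈ 3.78 V

Open-circuit (no load on X): V_th = V_s · R2/(R1 + R2) = 7.20 × 1.92/(1.740 + 1.92) = 3.777 V.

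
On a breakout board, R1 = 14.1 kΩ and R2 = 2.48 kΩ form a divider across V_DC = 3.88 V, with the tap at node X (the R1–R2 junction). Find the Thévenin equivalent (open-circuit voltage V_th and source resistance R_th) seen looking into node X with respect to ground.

V_th ≈ 0.580 V, R_th ≈ 2.11 kΩ

V_th is the unloaded tap voltage: V_DC · R2/(R1+R2) = 3.88 × 0.1496 = 0.5804 V.
With V_DC suppressed (replaced by a short), R_th = R1 ‖ R2 = (14.10 × 2.48)/(14.10 + 2.48) = 2.109 kΩ.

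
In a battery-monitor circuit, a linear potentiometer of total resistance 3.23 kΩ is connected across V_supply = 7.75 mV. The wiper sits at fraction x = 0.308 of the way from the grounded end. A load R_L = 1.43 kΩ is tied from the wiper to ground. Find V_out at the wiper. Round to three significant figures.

V_out ≈ 1.61 mV

The pot divides into 2.235 kΩ above the wiper and 0.9948 kΩ below.
R_L loads the lower segment: effective lower R = 0.5867 kΩ.
Loaded-divider output: V_out = 7.75 × 0.2079 = 1.611 mV.
(Unloaded: V_out = x·V_supply = 2.39 mV.)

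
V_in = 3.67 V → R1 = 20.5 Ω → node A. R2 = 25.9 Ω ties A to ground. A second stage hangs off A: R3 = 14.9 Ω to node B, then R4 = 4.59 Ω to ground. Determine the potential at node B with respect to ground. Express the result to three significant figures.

V_B ≈ 0.304 V

The second stage (R3 + R4 = 19.49 Ω) loads node A in parallel with R2.
R2 ‖ (R3+R4) = 11.12 Ω.
V_A = 3.67 × 11.12/(20.5 + 11.12) = 1.291 V.
Then the unloaded second divider: V_B = V_A × R4/(R3+R4) = 1.291 × 0.2355 = 0.3040 V.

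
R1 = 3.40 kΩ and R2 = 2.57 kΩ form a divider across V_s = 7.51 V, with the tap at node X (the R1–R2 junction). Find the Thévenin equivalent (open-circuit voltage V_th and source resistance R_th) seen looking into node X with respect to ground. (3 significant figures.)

Open-circuit (no load on X): V_th = V_s · R2/(R1 + R2) = 7.51 × 2.57/(3.400 + 2.57) = 3.233 V.
With V_s suppressed (replaced by a short), R_th = R1 ‖ R2 = (3.400 × 2.57)/(3.400 + 2.57) = 1.464 kΩ.

V_th ≈ 3.23 V, R_th ≈ 1.46 kΩ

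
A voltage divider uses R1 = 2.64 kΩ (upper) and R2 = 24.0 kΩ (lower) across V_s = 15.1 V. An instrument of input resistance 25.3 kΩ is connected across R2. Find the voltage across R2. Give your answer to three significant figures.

V_out ≈ 12.4 V

R2 ‖ R_L = (24.0 × 25.3)/(24.0 + 25.3) = 12.32 kΩ.
Now apply the divider: V_out = 15.1 × 0.8235 = 12.43 V.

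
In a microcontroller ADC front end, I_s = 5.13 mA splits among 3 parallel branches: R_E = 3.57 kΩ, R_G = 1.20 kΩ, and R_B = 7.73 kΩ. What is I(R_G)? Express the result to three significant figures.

ΣG = 1/3.57 + 1/1.20 + 1/7.73 = 1.243.
Current divider: I(R_G) = I_s · G_k/ΣG = 5.13 × (0.8333/1.243) = 5.13 × 0.6705 = 3.440 mA.

I ≈ 3.44 mA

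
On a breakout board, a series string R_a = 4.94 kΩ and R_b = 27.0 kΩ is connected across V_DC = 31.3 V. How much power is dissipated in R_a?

P ≈ 4.74 mW

ΣR = 31.94 kΩ → I = 31.3/31.94 = 0.9800 mA.
P = I²R = 0.9603 × 4.94 = 4.744 mW.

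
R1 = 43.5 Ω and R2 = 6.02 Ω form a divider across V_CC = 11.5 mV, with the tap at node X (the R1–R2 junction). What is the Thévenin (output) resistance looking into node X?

R_th ≈ 5.29 Ω

Zeroing V_CC shorts the top of R1 to ground, so R_th = R1 ‖ R2 = 5.288 Ω.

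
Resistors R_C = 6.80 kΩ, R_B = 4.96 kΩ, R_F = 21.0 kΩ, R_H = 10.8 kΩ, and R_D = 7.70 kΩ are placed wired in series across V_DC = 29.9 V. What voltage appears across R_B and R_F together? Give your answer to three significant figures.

Total series resistance ΣR = 6.80 + 4.96 + 21.0 + 10.8 + 7.70 = 51.26 kΩ.
R_{R_B..R_F} = 4.96 + 21.0 = 25.96 kΩ.
Voltage divider: V = V_DC · (25.96 / 51.26) = 29.9 × 0.5064 = 15.14 V.

V ≈ 15.1 V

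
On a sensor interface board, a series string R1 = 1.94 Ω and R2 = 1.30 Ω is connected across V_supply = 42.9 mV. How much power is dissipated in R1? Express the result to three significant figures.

The common current is I = 42.9/3.240 = 13.24 mA.
V(R1) = I·R = 25.69 mV; P = V·I = 25.69 × 13.24 = 340.1 µW.

P ≈ 340 µW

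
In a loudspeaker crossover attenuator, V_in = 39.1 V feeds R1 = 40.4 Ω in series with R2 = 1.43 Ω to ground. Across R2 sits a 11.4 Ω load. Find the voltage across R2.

V_out ≈ 1.19 V

R2 ‖ R_L = (1.43 × 11.4)/(1.43 + 11.4) = 1.271 Ω.
Voltage divider with the loaded lower leg: V_out = 39.1 × 1.271/(40.4 + 1.271) = 39.1 × 0.03049 = 1.192 V.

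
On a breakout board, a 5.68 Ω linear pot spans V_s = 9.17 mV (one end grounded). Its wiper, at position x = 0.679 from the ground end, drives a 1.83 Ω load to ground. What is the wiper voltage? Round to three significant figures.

V_out ≈ 3.71 mV

The pot divides into 1.823 Ω above the wiper and 3.857 Ω below.
R_L loads the lower segment: effective lower R = 1.241 Ω.
V_out = 9.17 × 1.241/(1.823 + 1.241) = 3.714 mV.
(Unloaded: V_out = x·V_s = 6.23 mV.)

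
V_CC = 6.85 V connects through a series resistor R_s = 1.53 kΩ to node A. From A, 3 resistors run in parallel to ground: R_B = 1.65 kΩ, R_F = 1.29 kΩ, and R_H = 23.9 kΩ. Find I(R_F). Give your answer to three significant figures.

I ≈ 1.67 mA

Parallel bank: R_p = 1/(1/1.65 + 1/1.29 + 1/23.9) = 0.7027 kΩ.
Node voltage V_A = V_CC · R_p/(R_s + R_p) = 6.85 × 0.3147 = 2.156 V.
I(R_F) = V_A / R_F = 2.156/1.29 = 1.671 mA.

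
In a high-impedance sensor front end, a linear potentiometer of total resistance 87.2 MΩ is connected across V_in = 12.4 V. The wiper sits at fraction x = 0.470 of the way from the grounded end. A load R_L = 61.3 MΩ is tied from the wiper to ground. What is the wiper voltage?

V_out ≈ 4.30 V

Lower segment x·R_p = 40.98 MΩ; upper segment (1−x)·R_p = 46.22 MΩ.
R_L loads the lower segment: effective lower R = 24.56 MΩ.
V_out = 12.4 × 24.56/(46.22 + 24.56) = 4.303 V.
(Unloaded: V_out = x·V_in = 5.83 V.)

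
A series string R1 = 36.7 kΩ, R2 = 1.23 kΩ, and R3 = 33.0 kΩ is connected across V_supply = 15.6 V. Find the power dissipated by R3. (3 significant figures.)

Series current I = V_supply/ΣR = 15.6/70.93 = 0.2199 mA.
P(R3) = I²·R3 = (0.2199)² × 33.0 = 1.596 mW.

P ≈ 1.60 mW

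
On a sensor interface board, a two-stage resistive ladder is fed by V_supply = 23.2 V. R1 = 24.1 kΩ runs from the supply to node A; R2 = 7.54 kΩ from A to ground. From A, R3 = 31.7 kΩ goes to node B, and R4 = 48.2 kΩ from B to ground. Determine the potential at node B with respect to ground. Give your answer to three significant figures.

Node A sees R2 in parallel with the series input of stage 2, R3 + R4 = 79.90 kΩ.
Effective lower resistance at A: R2 ‖ 79.90 = 6.890 kΩ.
So V_A = 23.2 × 0.2223 = 5.158 V.
V_B = V_A × 0.6033 = 3.112 V.

V_B ≈ 3.11 V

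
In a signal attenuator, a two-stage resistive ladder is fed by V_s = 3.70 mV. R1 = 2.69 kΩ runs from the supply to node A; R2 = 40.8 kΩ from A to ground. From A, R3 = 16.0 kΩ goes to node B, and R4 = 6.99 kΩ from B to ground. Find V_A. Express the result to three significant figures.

Node A sees R2 in parallel with the series input of stage 2, R3 + R4 = 22.99 kΩ.
Effective lower resistance at A: R2 ‖ 22.99 = 14.70 kΩ.
V_A = 3.70 × 14.70/(2.69 + 14.70) = 3.128 mV.

V_A ≈ 3.13 mV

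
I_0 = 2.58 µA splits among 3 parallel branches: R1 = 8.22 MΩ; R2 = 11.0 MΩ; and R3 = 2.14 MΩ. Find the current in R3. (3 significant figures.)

I ≈ 1.77 µA

ΣG = 1/8.22 + 1/11.0 + 1/2.14 = 0.6799.
By the current-divider rule, I = I_0 · G_k/ΣG = 2.58 × 0.6873 = 1.773 µA.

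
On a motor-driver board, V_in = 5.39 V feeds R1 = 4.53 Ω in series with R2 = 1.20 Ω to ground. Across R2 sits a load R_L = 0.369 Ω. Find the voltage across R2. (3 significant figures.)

The load sits in parallel with R2, giving an effective lower resistance R2' = R2·R_L/(R2+R_L) = 0.2822 Ω.
Now apply the divider: V_out = 5.39 × 0.05865 = 0.3161 V.

V_out ≈ 0.316 V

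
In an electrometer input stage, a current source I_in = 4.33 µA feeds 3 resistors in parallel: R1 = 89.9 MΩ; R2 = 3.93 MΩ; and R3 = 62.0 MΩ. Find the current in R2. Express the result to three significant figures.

ΣG = 1/89.9 + 1/3.93 + 1/62.0 = 0.2817.
By the current-divider rule, I = I_in · G_k/ΣG = 4.33 × 0.9033 = 3.911 µA.

I ≈ 3.91 µA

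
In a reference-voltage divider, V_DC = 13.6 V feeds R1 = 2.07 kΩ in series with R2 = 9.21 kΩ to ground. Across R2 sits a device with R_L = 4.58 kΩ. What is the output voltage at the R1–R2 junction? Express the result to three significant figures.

V_out ≈ 8.11 V

R2 ‖ R_L = (9.21 × 4.58)/(9.21 + 4.58) = 3.059 kΩ.
Voltage divider with the loaded lower leg: V_out = 13.6 × 3.059/(2.07 + 3.059) = 13.6 × 0.5964 = 8.111 V.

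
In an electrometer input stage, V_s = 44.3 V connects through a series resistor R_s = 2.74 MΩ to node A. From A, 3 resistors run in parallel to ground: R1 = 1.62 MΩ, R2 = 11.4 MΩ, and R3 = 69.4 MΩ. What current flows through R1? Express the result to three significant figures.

I ≈ 9.20 µA

Equivalent of the parallel group: R_p = 1.390 MΩ.
V_A = 44.3 × 1.390/4.130 = 14.91 V.
I(R1) = V_A / R1 = 14.91/1.62 = 9.204 µA.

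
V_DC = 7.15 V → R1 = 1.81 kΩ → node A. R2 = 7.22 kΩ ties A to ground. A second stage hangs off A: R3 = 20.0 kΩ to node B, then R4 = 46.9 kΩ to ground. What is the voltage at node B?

Looking into the second stage from A: R3 + R4 = 66.90 kΩ appears in parallel with R2.
R2 ‖ (R3+R4) = 6.517 kΩ.
V_A = 7.15 × 6.517/(1.81 + 6.517) = 5.596 V.
Stage 2 is unloaded, so V_B = V_A · R4/(R3+R4) = 5.596 × 46.9/66.90 = 3.923 V.

V_B ≈ 3.92 V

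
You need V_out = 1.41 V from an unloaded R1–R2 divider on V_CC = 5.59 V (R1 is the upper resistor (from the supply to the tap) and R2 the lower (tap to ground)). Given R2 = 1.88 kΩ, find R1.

R1 ≈ 5.57 kΩ

Required fraction k = V_out/V_CC = 0.2522.
Rearranging, R1 = R2·(1−k)/k = 1.88 × 2.965 = 5.573 kΩ.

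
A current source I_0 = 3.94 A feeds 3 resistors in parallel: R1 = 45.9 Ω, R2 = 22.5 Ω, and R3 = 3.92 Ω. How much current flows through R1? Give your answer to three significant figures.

I ≈ 0.267 A

Conductances: ΣG = 1/45.9 + 1/22.5 + 1/3.92 = 0.3213 (1/Ω).
By the current-divider rule, I = I_0 · G_k/ΣG = 3.94 × 0.06780 = 0.2671 A.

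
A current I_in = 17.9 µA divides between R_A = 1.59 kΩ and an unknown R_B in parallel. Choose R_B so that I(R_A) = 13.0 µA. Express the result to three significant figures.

R_B ≈ 4.22 kΩ

In a two-way split, I_A/I_in = R_B/(R_A + R_B).
13.0/17.9 = R_B/(R_A + R_B) → R_B = R_A · (0.7263)/(1 − 0.7263) = 1.59 × 2.653 = 4.218 kΩ.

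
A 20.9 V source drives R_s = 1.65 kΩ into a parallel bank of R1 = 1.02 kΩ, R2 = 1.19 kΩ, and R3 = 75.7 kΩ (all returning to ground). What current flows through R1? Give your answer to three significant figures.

I ≈ 5.09 mA

Equivalent of the parallel group: R_p = 0.5453 kΩ.
V_A = 20.9 × 0.5453/2.195 = 5.191 V.
I(R1) = V_A / R1 = 5.191/1.02 = 5.089 mA.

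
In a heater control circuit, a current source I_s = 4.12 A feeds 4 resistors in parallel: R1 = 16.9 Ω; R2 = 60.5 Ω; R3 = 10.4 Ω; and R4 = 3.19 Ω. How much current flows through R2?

ΣG = 1/16.9 + 1/60.5 + 1/10.4 + 1/3.19 = 0.4853.
R2 takes the fraction G_k/ΣG = 0.01653/0.4853 = 0.03406, so I = 4.12 × 0.03406 = 0.1403 A.

I ≈ 0.140 A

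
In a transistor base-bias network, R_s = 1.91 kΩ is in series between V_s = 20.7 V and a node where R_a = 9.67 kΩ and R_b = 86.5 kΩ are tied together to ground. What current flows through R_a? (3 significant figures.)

Combine the parallel branches: R_p = (1/9.67 + 1/86.5)⁻¹ = 8.698 kΩ.
V_A by voltage divider: V_A = 20.7 × 8.698/(1.91 + 8.698) = 16.97 V.
Branch current I = V_A/R_a = 16.97/9.67 = 1.755 mA.
(Check via current divider: I_total = 1.951 mA; share G_k/ΣG = 0.8994 → same result.)

I ≈ 1.76 mA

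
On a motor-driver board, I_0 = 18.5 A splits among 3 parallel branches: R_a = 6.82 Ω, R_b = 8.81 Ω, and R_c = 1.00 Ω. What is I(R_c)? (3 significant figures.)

Conductances: ΣG = 1/6.82 + 1/8.81 + 1/1.00 = 1.260 (1/Ω).
Current divider: I(R_c) = I_0 · G_k/ΣG = 18.5 × (1.000/1.260) = 18.5 × 0.7936 = 14.68 A.

I ≈ 14.7 A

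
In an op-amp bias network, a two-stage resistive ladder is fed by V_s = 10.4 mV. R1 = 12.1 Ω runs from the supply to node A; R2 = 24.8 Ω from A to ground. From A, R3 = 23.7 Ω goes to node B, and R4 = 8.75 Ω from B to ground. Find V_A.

V_A ≈ 5.59 mV

Looking into the second stage from A: R3 + R4 = 32.45 Ω appears in parallel with R2.
Effective lower resistance at A: R2 ‖ 32.45 = 14.06 Ω.
First divider: V_A = V_s · 14.06/(12.1 + 14.06) = 5.589 mV.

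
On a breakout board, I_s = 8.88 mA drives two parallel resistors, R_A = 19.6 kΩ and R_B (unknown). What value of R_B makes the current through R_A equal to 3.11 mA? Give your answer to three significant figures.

R_B ≈ 10.6 kΩ

The fraction through R_A equals R_B/(R_A+R_B).
3.11/8.88 = R_B/(R_A + R_B) → R_B = R_A · (0.3502)/(1 − 0.3502) = 19.6 × 0.5390 = 10.56 kΩ.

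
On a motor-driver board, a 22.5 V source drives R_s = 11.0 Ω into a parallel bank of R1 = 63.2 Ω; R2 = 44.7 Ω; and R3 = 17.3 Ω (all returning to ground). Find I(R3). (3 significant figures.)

I ≈ 0.633 A

Equivalent of the parallel group: R_p = 10.42 Ω.
Node voltage V_A = V_in · R_p/(R_s + R_p) = 22.5 × 0.4864 = 10.94 V.
Branch current I = V_A/R3 = 10.94/17.3 = 0.6326 A.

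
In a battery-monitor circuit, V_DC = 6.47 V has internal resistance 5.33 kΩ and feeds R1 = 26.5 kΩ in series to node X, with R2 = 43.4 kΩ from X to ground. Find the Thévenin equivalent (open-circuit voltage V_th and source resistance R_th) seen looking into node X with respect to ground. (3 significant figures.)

R1' = 5.33 + 26.5 = 31.83 kΩ (source resistance + R1).
Open-circuit (no load on X): V_th = V_DC · R2/(R1' + R2) = 6.47 × 43.4/(31.83 + 43.4) = 3.733 V.
Looking into X with the source shorted: R_th = R1'·R2/(R1'+R2) = 31.83 × 43.4/75.23 = 18.36 kΩ.

V_th ≈ 3.73 V, R_th ≈ 18.4 kΩ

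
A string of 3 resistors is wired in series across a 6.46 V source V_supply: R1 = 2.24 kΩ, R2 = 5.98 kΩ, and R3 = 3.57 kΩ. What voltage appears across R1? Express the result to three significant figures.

V ≈ 1.23 V

Total series resistance ΣR = 2.24 + 5.98 + 3.57 = 11.79 kΩ.
Voltage divider: V = V_supply · (2.240 / 11.79) = 6.46 × 0.1900 = 1.227 V.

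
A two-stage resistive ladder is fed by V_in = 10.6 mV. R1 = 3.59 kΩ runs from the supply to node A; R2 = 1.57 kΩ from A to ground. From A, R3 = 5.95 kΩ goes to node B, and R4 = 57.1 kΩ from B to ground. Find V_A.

Node A sees R2 in parallel with the series input of stage 2, R3 + R4 = 63.05 kΩ.
R2 ‖ (R3+R4) = 1.532 kΩ.
So V_A = 10.6 × 0.2991 = 3.170 mV.

V_A ≈ 3.17 mV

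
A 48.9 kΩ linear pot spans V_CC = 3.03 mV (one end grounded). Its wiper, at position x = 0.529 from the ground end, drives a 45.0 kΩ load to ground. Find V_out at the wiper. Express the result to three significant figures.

Split the track: R_lower = x·R_p = 25.87 kΩ, R_upper = (1−x)·R_p = 23.03 kΩ.
(x·R_p) ‖ R_L = 16.43 kΩ.
Loaded-divider output: V_out = 3.03 × 0.4163 = 1.261 mV.

V_out ≈ 1.26 mV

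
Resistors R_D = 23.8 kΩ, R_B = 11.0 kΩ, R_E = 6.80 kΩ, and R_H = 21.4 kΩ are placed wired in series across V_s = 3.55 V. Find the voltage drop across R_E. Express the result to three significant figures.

ΣR = 23.8 + 11.0 + 6.80 + 21.4 = 63.00 kΩ.
By the voltage-divider rule, V = 3.55 × 6.800/63.00 = 0.3832 V.

V ≈ 0.383 V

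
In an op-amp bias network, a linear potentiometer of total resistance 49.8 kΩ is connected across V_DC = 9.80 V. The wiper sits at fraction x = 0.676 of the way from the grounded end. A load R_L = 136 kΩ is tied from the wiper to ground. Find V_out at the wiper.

Split the track: R_lower = x·R_p = 33.66 kΩ, R_upper = (1−x)·R_p = 16.14 kΩ.
Lower segment in parallel with the load: 33.66 ‖ 136 = 26.99 kΩ.
V_out = 9.80 × 26.99/(16.14 + 26.99) = 6.133 V.

V_out ≈ 6.13 V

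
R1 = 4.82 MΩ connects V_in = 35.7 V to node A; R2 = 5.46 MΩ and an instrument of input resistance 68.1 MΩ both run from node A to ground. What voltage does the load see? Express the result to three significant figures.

The load sits in parallel with R2, giving an effective lower resistance R2' = R2·R_L/(R2+R_L) = 5.055 MΩ.
Then V_out = V_in · R2'/(R1 + R2') = 35.7 × 5.055/9.875 = 18.27 V.

V_out ≈ 18.3 V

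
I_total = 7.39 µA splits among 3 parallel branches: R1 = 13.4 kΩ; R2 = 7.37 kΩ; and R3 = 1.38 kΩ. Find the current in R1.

I ≈ 0.590 µA

ΣG = 1/13.4 + 1/7.37 + 1/1.38 = 0.9349.
Current divider: I(R1) = I_total · G_k/ΣG = 7.39 × (0.07463/0.9349) = 7.39 × 0.07982 = 0.5899 µA.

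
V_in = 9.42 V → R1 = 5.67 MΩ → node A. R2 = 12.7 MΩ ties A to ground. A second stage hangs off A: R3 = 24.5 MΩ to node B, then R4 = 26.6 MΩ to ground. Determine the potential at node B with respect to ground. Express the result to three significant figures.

Node A sees R2 in parallel with the series input of stage 2, R3 + R4 = 51.10 MΩ.
Effective lower resistance at A: R2 ‖ 51.10 = 10.17 MΩ.
So V_A = 9.42 × 0.6421 = 6.048 V.
V_B = V_A × 0.5205 = 3.149 V.

V_B ≈ 3.15 V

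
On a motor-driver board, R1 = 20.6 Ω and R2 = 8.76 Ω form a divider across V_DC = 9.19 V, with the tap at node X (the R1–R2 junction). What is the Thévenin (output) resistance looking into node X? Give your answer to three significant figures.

Zeroing V_DC shorts the top of R1 to ground, so R_th = R1 ‖ R2 = 6.146 Ω.

R_th ≈ 6.15 Ω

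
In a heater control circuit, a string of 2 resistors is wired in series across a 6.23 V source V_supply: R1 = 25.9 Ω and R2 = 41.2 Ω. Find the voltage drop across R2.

Series total: ΣR = 25.9 + 41.2 = 67.10 Ω.
Voltage divider: V = V_supply · (41.20 / 67.10) = 6.23 × 0.6140 = 3.825 V.

V ≈ 3.83 V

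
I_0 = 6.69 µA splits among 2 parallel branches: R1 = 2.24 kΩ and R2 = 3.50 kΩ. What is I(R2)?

I ≈ 2.61 µA

With just two branches, the current splits inversely with resistance.
I(R2) = 6.69 × 2.24/(2.24 + 3.50) = 6.69 × 0.3902 = 2.611 µA.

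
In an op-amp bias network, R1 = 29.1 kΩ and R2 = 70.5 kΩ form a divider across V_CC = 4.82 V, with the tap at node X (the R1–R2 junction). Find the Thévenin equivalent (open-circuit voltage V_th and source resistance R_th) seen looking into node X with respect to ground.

V_th ≈ 3.41 V, R_th ≈ 20.6 kΩ

V_th is the unloaded tap voltage: V_CC · R2/(R1+R2) = 4.82 × 0.7078 = 3.412 V.
With V_CC suppressed (replaced by a short), R_th = R1 ‖ R2 = (29.10 × 70.5)/(29.10 + 70.5) = 20.60 kΩ.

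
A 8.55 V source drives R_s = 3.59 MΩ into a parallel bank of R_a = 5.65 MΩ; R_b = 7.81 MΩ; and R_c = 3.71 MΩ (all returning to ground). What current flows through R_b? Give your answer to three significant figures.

Equivalent of the parallel group: R_p = 1.740 MΩ.
V_A by voltage divider: V_A = 8.55 × 1.740/(3.59 + 1.740) = 2.792 V.
Branch current I = V_A/R_b = 2.792/7.81 = 0.3574 µA.

I ≈ 0.357 µA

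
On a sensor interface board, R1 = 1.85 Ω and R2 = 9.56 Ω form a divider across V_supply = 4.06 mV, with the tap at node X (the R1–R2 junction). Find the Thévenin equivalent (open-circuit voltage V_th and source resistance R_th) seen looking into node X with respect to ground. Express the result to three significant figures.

V_th ≈ 3.40 mV, R_th ≈ 1.55 Ω

With X open, the divider is unloaded: V_th = 4.06 × 9.56/11.41 = 3.402 mV.
Looking into X with the source shorted: R_th = R1·R2/(R1+R2) = 1.850 × 9.56/11.41 = 1.550 Ω.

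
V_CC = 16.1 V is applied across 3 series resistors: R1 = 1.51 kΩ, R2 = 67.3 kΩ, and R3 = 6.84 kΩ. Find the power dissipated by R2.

ΣR = 75.65 kΩ → I = 16.1/75.65 = 0.2128 mA.
P(R2) = I²·R2 = (0.2128)² × 67.3 = 3.048 mW.

P ≈ 3.05 mW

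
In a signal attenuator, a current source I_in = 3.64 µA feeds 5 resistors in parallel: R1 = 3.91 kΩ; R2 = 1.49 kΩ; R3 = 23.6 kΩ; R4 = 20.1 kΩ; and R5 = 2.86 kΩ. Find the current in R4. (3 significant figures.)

I ≈ 0.132 µA

Conductances: ΣG = 1/3.91 + 1/1.49 + 1/23.6 + 1/20.1 + 1/2.86 = 1.369 (1/kΩ).
Current divider: I(R4) = I_in · G_k/ΣG = 3.64 × (0.04975/1.369) = 3.64 × 0.03635 = 0.1323 µA.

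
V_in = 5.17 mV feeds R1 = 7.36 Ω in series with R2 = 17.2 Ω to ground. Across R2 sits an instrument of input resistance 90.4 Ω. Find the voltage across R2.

V_out ≈ 3.43 mV

The load sits in parallel with R2, giving an effective lower resistance R2' = R2·R_L/(R2+R_L) = 14.45 Ω.
Now apply the divider: V_out = 5.17 × 0.6625 = 3.425 mV.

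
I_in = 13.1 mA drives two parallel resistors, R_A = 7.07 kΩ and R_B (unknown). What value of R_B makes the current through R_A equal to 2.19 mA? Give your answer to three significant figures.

Two-branch current divider: I_A = I_in · R_B/(R_A + R_B).
2.19/13.1 = R_B/(R_A + R_B) → R_B = R_A · (0.1672)/(1 − 0.1672) = 7.07 × 0.2007 = 1.419 kΩ.

R_B ≈ 1.42 kΩ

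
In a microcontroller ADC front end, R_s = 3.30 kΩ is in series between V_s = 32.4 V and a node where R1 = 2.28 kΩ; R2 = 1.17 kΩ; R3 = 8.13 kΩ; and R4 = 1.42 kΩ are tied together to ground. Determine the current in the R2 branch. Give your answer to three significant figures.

I ≈ 3.46 mA

Parallel bank: R_p = 1/(1/2.28 + 1/1.17 + 1/8.13 + 1/1.42) = 0.4716 kΩ.
V_A = 32.4 × 0.4716/3.772 = 4.051 V.
I(R2) = V_A / R2 = 4.051/1.17 = 3.463 mA.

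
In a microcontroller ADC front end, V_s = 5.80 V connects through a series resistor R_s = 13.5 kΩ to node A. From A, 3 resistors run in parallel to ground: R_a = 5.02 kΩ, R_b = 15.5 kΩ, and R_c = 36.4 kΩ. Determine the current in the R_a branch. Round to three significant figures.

I ≈ 0.234 mA

Parallel bank: R_p = 1/(1/5.02 + 1/15.5 + 1/36.4) = 3.434 kΩ.
V_A = 5.80 × 3.434/16.93 = 1.176 V.
I(R_a) = V_A / R_a = 1.176/5.02 = 0.2343 mA.
(Equivalently: I_total = 0.3425 mA, then current-divider fraction G_k/ΣG = 0.6841.)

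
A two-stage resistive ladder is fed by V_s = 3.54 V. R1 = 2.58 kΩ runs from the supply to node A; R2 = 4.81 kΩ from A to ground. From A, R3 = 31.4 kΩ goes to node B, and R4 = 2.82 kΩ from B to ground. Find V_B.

Node A sees R2 in parallel with the series input of stage 2, R3 + R4 = 34.22 kΩ.
Effective lower resistance at A: R2 ‖ 34.22 = 4.217 kΩ.
So V_A = 3.54 × 0.6204 = 2.196 V.
V_B = V_A × 0.08241 = 0.1810 V.

V_B ≈ 0.181 V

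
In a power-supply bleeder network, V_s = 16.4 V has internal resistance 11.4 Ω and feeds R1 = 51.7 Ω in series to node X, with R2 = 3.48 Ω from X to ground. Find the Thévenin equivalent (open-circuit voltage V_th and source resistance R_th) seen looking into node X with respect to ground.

V_th ≈ 0.857 V, R_th ≈ 3.30 Ω

R1' = 11.4 + 51.7 = 63.10 Ω (source resistance + R1).
With X open, the divider is unloaded: V_th = 16.4 × 3.48/66.58 = 0.8572 V.
Zeroing V_s shorts the top of R1' to ground, so R_th = R1' ‖ R2 = 3.298 Ω.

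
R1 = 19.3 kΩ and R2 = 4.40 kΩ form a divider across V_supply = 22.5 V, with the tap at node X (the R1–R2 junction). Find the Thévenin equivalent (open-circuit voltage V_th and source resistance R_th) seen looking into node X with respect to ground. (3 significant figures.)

With X open, the divider is unloaded: V_th = 22.5 × 4.40/23.70 = 4.177 V.
With V_supply suppressed (replaced by a short), R_th = R1 ‖ R2 = (19.30 × 4.40)/(19.30 + 4.40) = 3.583 kΩ.

V_th ≈ 4.18 V, R_th ≈ 3.58 kΩ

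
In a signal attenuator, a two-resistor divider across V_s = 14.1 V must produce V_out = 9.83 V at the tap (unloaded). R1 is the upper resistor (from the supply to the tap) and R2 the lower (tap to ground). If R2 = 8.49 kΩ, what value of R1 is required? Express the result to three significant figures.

R1 ≈ 3.69 kΩ

Required fraction k = V_out/V_s = 0.6972.
R1 = R2·(1/k − 1) = 8.49 × 0.4344 = 3.688 kΩ.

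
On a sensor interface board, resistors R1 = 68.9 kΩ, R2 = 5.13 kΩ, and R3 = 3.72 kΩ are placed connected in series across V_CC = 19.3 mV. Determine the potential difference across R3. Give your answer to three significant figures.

V ≈ 0.923 mV

Total series resistance ΣR = 68.9 + 5.13 + 3.72 = 77.75 kΩ.
By the voltage-divider rule, V = 19.3 × 3.720/77.75 = 0.9234 mV.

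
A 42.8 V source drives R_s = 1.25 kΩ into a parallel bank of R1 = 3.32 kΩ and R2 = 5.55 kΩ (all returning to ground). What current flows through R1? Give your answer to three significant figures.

Parallel bank: R_p = 1/(1/3.32 + 1/5.55) = 2.077 kΩ.
V_A = 42.8 × 2.077/3.327 = 26.72 V.
Branch current I = V_A/R1 = 26.72/3.32 = 8.049 mA.
(Equivalently: I_total = 12.86 mA, then current-divider fraction G_k/ΣG = 0.6257.)

I ≈ 8.05 mA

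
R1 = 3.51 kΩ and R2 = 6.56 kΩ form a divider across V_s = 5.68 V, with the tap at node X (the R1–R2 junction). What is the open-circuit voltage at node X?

V_th ≈ 3.70 V

Open-circuit (no load on X): V_th = V_s · R2/(R1 + R2) = 5.68 × 6.56/(3.510 + 6.56) = 3.700 V.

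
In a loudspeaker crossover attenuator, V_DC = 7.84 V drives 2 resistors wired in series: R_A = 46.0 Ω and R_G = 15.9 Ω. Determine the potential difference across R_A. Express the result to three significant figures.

V ≈ 5.83 V

ΣR = 46.0 + 15.9 = 61.90 Ω.
V = V_DC · R/ΣR = 7.84 × 0.7431 = 5.826 V.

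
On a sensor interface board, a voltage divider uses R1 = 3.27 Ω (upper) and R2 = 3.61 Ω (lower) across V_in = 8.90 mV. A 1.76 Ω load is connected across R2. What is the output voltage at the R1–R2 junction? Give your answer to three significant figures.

R2 ‖ R_L = (3.61 × 1.76)/(3.61 + 1.76) = 1.183 Ω.
Now apply the divider: V_out = 8.90 × 0.2657 = 2.365 mV.
(Unloaded it would be 4.67 mV; the load pulls it down.)

V_out ≈ 2.36 mV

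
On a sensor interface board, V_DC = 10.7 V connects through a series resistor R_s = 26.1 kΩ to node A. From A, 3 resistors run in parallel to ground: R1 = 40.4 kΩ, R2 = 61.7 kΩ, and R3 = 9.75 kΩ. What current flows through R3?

I ≈ 0.231 mA

Equivalent of the parallel group: R_p = 6.967 kΩ.
V_A by voltage divider: V_A = 10.7 × 6.967/(26.1 + 6.967) = 2.255 V.
I(R3) = V_A / R3 = 2.255/9.75 = 0.2312 mA.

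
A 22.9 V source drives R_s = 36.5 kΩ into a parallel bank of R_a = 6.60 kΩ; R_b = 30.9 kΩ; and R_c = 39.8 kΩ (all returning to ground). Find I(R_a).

Equivalent of the parallel group: R_p = 4.785 kΩ.
Node voltage V_A = V_in · R_p/(R_s + R_p) = 22.9 × 0.1159 = 2.654 V.
Branch current I = V_A/R_a = 2.654/6.60 = 0.4021 mA.
(Check via current divider: I_total = 0.5547 mA; share G_k/ΣG = 0.7249 → same result.)

I ≈ 0.402 mA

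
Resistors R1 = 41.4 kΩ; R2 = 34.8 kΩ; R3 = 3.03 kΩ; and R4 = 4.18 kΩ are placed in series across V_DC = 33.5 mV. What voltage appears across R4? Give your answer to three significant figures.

Total series resistance ΣR = 41.4 + 34.8 + 3.03 + 4.18 = 83.41 kΩ.
By the voltage-divider rule, V = 33.5 × 4.180/83.41 = 1.679 mV.

V ≈ 1.68 mV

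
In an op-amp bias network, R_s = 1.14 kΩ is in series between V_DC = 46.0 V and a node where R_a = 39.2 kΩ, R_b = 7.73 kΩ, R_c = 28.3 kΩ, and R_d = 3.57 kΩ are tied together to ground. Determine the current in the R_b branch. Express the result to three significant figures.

I ≈ 3.87 mA

Parallel bank: R_p = 1/(1/39.2 + 1/7.73 + 1/28.3 + 1/3.57) = 2.126 kΩ.
V_A = 46.0 × 2.126/3.266 = 29.94 V.
Branch current I = V_A/R_b = 29.94/7.73 = 3.874 mA.
(Check via current divider: I_total = 14.08 mA; share G_k/ΣG = 0.2751 → same result.)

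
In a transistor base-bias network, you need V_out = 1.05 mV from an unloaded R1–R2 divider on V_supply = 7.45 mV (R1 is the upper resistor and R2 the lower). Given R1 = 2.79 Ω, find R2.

R2 ≈ 0.458 Ω

V_out/V_supply = R2/(R1+R2) = 0.1409.
Rearranging, R2 = R1·k/(1−k) = 2.79 × 0.1641 = 0.4577 Ω.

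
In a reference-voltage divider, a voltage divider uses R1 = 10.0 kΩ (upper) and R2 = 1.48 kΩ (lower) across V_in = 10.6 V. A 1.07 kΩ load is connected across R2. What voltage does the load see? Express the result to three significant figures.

V_out ≈ 0.620 V

The load sits in parallel with R2, giving an effective lower resistance R2' = R2·R_L/(R2+R_L) = 0.6210 kΩ.
Now apply the divider: V_out = 10.6 × 0.05847 = 0.6198 V.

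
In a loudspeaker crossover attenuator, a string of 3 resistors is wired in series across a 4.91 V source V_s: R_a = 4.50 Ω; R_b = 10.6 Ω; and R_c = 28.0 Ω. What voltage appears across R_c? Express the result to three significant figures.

ΣR = 4.50 + 10.6 + 28.0 = 43.10 Ω.
By the voltage-divider rule, V = 4.91 × 28.00/43.10 = 3.190 V.

V ≈ 3.19 V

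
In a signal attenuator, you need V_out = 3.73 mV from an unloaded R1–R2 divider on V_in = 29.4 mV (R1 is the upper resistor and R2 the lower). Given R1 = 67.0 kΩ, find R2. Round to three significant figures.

The divider ratio is R2/(R1+R2) = 3.73/29.4 = 0.1269.
Rearranging, R2 = R1·k/(1−k) = 67.0 × 0.1453 = 9.735 kΩ.

R2 ≈ 9.74 kΩ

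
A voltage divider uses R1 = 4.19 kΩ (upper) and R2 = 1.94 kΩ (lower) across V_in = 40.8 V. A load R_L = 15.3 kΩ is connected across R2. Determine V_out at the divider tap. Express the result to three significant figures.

V_out ≈ 11.9 V

The load sits in parallel with R2, giving an effective lower resistance R2' = R2·R_L/(R2+R_L) = 1.722 kΩ.
Voltage divider with the loaded lower leg: V_out = 40.8 × 1.722/(4.19 + 1.722) = 40.8 × 0.2912 = 11.88 V.
(Unloaded it would be 12.9 V; the load pulls it down.)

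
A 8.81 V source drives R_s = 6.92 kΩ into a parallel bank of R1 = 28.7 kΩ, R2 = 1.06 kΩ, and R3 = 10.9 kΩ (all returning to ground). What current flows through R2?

I ≈ 0.989 mA

Equivalent of the parallel group: R_p = 0.9346 kΩ.
Node voltage V_A = V_in · R_p/(R_s + R_p) = 8.81 × 0.1190 = 1.048 V.
I(R2) = V_A / R2 = 1.048/1.06 = 0.9889 mA.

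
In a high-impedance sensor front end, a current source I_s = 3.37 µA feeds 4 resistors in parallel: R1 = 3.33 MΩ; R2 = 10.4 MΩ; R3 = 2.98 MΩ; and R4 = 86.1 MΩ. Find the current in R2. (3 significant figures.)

Total conductance ΣG = 1/3.33 + 1/10.4 + 1/2.98 + 1/86.1 = 0.7436 (units of 1/MΩ).
Current divider: I(R2) = I_s · G_k/ΣG = 3.37 × (0.09615/0.7436) = 3.37 × 0.1293 = 0.4357 µA.

I ≈ 0.436 µA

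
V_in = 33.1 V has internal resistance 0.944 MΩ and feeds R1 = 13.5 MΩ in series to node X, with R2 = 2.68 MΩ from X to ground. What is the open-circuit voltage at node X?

R1' = 0.944 + 13.5 = 14.44 MΩ (source resistance + R1).
Open-circuit (no load on X): V_th = V_in · R2/(R1' + R2) = 33.1 × 2.68/(14.44 + 2.68) = 5.180 V.

V_th ≈ 5.18 V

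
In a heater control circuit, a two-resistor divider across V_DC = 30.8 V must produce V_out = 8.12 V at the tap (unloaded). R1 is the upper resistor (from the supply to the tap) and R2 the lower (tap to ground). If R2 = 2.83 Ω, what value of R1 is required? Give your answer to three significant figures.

R1 ≈ 7.90 Ω

V_out/V_DC = R2/(R1+R2) = 0.2636.
Rearranging, R1 = R2·(1−k)/k = 2.83 × 2.793 = 7.904 Ω.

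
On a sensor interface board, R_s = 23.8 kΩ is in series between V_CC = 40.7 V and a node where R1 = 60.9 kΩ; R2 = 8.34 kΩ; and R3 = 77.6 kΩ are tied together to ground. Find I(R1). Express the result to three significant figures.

I ≈ 0.147 mA

Parallel bank: R_p = 1/(1/60.9 + 1/8.34 + 1/77.6) = 6.702 kΩ.
V_A = 40.7 × 6.702/30.50 = 8.943 V.
I(R1) = V_A / R1 = 8.943/60.9 = 0.1468 mA.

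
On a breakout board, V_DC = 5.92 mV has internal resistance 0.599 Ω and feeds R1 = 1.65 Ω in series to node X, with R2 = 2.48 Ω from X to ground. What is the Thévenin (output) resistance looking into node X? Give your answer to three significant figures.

R1' = 0.599 + 1.65 = 2.249 Ω (source resistance + R1).
Zeroing V_DC shorts the top of R1' to ground, so R_th = R1' ‖ R2 = 1.179 Ω.

R_th ≈ 1.18 Ω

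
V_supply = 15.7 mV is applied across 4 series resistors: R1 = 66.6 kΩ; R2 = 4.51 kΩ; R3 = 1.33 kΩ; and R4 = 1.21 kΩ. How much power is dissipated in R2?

The common current is I = 15.7/73.65 = 0.2132 µA.
P = I²R = 0.04544 × 4.51 = 0.2049 nW.

P ≈ 0.205 nW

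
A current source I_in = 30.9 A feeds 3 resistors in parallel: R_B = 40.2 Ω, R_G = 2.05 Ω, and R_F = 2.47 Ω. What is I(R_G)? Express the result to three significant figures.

ΣG = 1/40.2 + 1/2.05 + 1/2.47 = 0.9175.
R_G takes the fraction G_k/ΣG = 0.4878/0.9175 = 0.5316, so I = 30.9 × 0.5316 = 16.43 A.

I ≈ 16.4 A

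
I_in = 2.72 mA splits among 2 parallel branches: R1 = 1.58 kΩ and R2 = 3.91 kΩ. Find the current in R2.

I ≈ 0.783 mA

With just two branches, the current splits inversely with resistance.
I(R2) = 2.72 × 1.58/(1.58 + 3.91) = 2.72 × 0.2878 = 0.7828 mA.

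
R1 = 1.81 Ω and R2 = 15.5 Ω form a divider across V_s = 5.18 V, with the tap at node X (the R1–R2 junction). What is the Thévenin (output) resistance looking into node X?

R_th ≈ 1.62 Ω

With V_s suppressed (replaced by a short), R_th = R1 ‖ R2 = (1.810 × 15.5)/(1.810 + 15.5) = 1.621 Ω.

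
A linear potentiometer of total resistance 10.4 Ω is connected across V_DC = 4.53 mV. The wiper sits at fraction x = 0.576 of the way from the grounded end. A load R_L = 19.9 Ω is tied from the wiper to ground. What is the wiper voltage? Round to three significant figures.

Lower segment x·R_p = 5.990 Ω; upper segment (1−x)·R_p = 4.410 Ω.
(x·R_p) ‖ R_L = 4.604 Ω.
Loaded-divider output: V_out = 4.53 × 0.5108 = 2.314 mV.

V_out ≈ 2.31 mV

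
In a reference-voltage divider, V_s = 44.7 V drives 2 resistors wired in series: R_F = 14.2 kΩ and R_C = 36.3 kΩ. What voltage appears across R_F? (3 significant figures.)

V ≈ 12.6 V

Series total: ΣR = 14.2 + 36.3 = 50.50 kΩ.
Voltage divider: V = V_s · (14.20 / 50.50) = 44.7 × 0.2812 = 12.57 V.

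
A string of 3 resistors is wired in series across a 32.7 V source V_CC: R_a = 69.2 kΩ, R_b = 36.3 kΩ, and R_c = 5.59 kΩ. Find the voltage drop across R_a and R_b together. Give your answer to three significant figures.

V ≈ 31.1 V

ΣR = 69.2 + 36.3 + 5.59 = 111.1 kΩ.
R_{R_a..R_b} = 69.2 + 36.3 = 105.5 kΩ.
By the voltage-divider rule, V = 32.7 × 105.5/111.1 = 31.05 V.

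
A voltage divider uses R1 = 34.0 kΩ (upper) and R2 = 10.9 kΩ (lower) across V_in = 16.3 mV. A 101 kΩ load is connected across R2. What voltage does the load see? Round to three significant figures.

V_out ≈ 3.66 mV

The load sits in parallel with R2, giving an effective lower resistance R2' = R2·R_L/(R2+R_L) = 9.838 kΩ.
Now apply the divider: V_out = 16.3 × 0.2244 = 3.658 mV.
(Unloaded it would be 3.96 mV; the load pulls it down.)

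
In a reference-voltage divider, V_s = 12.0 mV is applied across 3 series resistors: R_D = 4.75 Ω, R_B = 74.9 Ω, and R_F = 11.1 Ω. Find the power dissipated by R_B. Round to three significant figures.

P ≈ 1.31 µW

ΣR = 90.75 Ω → I = 12.0/90.75 = 0.1322 mA.
P = I²R = 0.01749 × 74.9 = 1.310 µW.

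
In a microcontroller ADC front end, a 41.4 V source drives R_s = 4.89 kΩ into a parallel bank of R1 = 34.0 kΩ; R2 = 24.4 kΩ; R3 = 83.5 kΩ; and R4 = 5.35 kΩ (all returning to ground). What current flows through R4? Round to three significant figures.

I ≈ 3.34 mA

Combine the parallel branches: R_p = (1/34.0 + 1/24.4 + 1/83.5 + 1/5.35)⁻¹ = 3.714 kΩ.
V_A = 41.4 × 3.714/8.604 = 17.87 V.
Branch current I = V_A/R4 = 17.87/5.35 = 3.340 mA.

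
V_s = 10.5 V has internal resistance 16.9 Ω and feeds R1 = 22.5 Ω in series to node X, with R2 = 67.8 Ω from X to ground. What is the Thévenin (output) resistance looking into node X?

R1' = 16.9 + 22.5 = 39.40 Ω (source resistance + R1).
Zeroing V_s shorts the top of R1' to ground, so R_th = R1' ‖ R2 = 24.92 Ω.

R_th ≈ 24.9 Ω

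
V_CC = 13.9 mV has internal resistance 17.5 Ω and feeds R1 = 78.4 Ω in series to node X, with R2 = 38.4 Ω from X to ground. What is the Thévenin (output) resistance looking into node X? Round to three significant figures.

R1' = 17.5 + 78.4 = 95.90 Ω (source resistance + R1).
With V_CC suppressed (replaced by a short), R_th = R1' ‖ R2 = (95.90 × 38.4)/(95.90 + 38.4) = 27.42 Ω.

R_th ≈ 27.4 Ω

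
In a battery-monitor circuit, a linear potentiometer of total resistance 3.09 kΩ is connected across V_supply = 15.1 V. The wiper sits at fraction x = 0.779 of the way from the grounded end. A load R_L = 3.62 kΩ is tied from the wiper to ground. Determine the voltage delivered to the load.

Lower segment x·R_p = 2.407 kΩ; upper segment (1−x)·R_p = 0.6829 kΩ.
(x·R_p) ‖ R_L = 1.446 kΩ.
Then V_out = V_supply · 1.446/(0.6829 + 1.446) = 10.26 V.

V_out ≈ 10.3 V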